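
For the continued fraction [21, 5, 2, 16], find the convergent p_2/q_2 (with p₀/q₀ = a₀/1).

233/11

Using pₖ = aₖpₖ₋₁ + pₖ₋₂, qₖ = aₖqₖ₋₁ + qₖ₋₂ (with p₋₁=1, p₋₂=0, q₋₁=0, q₋₂=1):
  k=0: a=21, p=21, q=1
  k=1: a=5, p=106, q=5
  k=2: a=2, p=233, q=11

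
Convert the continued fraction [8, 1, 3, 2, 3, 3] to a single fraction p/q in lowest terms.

895/102

Fold from the inside: start with 3/1.
  3 + 1/3 = 10/3
  2 + 3/10 = 23/10
  3 + 10/23 = 79/23
  1 + 23/79 = 102/79
  8 + 79/102 = 895/102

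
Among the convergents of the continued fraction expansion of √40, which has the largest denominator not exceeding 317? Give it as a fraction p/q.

721/114

√40 = [6; 3, 12, …] (period length 2).
Convergents:
  p_0/q_0 = 6/1
  p_1/q_1 = 19/3
  p_2/q_2 = 234/37
  p_3/q_3 = 721/114
  p_4/q_4 = 8886/1405
q_3 = 114 ≤ 317 < 1405 = q_4, so the answer is 721/114.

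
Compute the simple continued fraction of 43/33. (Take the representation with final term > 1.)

43 = 1×33 + 10
33 = 3×10 + 3
10 = 3×3 + 1
3 = 3×1 + 0  (stop)
So 43/33 = [1; 3, 3, 3].

[1; 3, 3, 3]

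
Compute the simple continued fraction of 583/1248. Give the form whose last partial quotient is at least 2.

583 = 0×1248 + 583
1248 = 2×583 + 82
583 = 7×82 + 9
82 = 9×9 + 1
9 = 9×1 + 0  (stop)
So 583/1248 = [0; 2, 7, 9, 9].

[0; 2, 7, 9, 9]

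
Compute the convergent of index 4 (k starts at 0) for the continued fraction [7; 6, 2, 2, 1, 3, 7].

Using pₖ = aₖpₖ₋₁ + pₖ₋₂, qₖ = aₖqₖ₋₁ + qₖ₋₂ (with p₋₁=1, p₋₂=0, q₋₁=0, q₋₂=1):
  k=0: a=7, p=7, q=1
  k=1: a=6, p=43, q=6
  k=2: a=2, p=93, q=13
  k=3: a=2, p=229, q=32
  k=4: a=1, p=322, q=45

322/45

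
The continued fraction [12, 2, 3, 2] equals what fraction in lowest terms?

Using pₖ = aₖpₖ₋₁ + pₖ₋₂ and qₖ = aₖqₖ₋₁ + qₖ₋₂:
  k=0: a=12, p=12, q=1
  k=1: a=2, p=25, q=2
  k=2: a=3, p=87, q=7
  k=3: a=2, p=199, q=16

199/16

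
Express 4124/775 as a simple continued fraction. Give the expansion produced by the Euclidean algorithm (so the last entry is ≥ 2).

4124 = 5*775 + 249
775 = 3*249 + 28
249 = 8*28 + 25
28 = 1*25 + 3
25 = 8*3 + 1
3 = 3*1 + 0  (stop)
So 4124/775 = [5; 3, 8, 1, 8, 3].

[5; 3, 8, 1, 8, 3]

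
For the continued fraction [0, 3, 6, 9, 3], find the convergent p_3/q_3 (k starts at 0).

55/174

Using pₖ = aₖpₖ₋₁ + pₖ₋₂, qₖ = aₖqₖ₋₁ + qₖ₋₂ (with p₋₁=1, p₋₂=0, q₋₁=0, q₋₂=1):
  k=0: a=0, p=0, q=1
  k=1: a=3, p=1, q=3
  k=2: a=6, p=6, q=19
  k=3: a=9, p=55, q=174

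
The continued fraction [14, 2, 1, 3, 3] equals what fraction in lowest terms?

Using pₖ = aₖpₖ₋₁ + pₖ₋₂ and qₖ = aₖqₖ₋₁ + qₖ₋₂:
  k=0: a=14, p=14, q=1
  k=1: a=2, p=29, q=2
  k=2: a=1, p=43, q=3
  k=3: a=3, p=158, q=11
  k=4: a=3, p=517, q=36

517/36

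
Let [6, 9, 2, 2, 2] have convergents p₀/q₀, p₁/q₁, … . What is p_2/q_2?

Using pₖ = aₖpₖ₋₁ + pₖ₋₂, qₖ = aₖqₖ₋₁ + qₖ₋₂ (with p₋₁=1, p₋₂=0, q₋₁=0, q₋₂=1):
  k=0: a=6, p=6, q=1
  k=1: a=9, p=55, q=9
  k=2: a=2, p=116, q=19

116/19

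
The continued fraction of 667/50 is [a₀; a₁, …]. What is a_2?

667 = 13·50 + 17   →  a_0 = 13
50 = 2·17 + 16   →  a_1 = 2
17 = 1·16 + 1   →  a_2 = 1

1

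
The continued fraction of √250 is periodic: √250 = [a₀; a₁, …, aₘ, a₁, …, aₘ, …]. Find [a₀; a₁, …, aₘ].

a₀ = ⌊√250⌋ = 15.
With m₀=0, d₀=1 and mₖ₊₁ = dₖaₖ − mₖ, dₖ₊₁ = (n − mₖ₊₁²)/dₖ, aₖ₊₁ = ⌊(a₀+mₖ₊₁)/dₖ₊₁⌋:
  k=1: m=15, d=25, a=1
  k=2: m=10, d=6, a=4
  k=3: m=14, d=9, a=3
  k=4: m=13, d=9, a=3
  k=5: m=14, d=6, a=4
  k=6: m=10, d=25, a=1
  k=7: m=15, d=1, a=30
d=1 and a=2a₀=30 at k=7, so the next step gives (m, d) = (15, 25) again — its k=1 value — and the period has length 7.

[15; 1, 4, 3, 3, 4, 1, 30]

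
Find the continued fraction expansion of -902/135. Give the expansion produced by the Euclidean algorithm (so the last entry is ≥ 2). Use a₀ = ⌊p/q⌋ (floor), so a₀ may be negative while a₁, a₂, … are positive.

[-7; 3, 7, 6]

-902 = -7·135 + 43
135 = 3·43 + 6
43 = 7·6 + 1
6 = 6·1 + 0  (stop)
So -902/135 = [-7; 3, 7, 6].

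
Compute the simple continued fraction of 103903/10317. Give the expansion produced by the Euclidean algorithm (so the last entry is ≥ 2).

103903 = 10*10317 + 733
10317 = 14*733 + 55
733 = 13*55 + 18
55 = 3*18 + 1
18 = 18*1 + 0  (stop)
So 103903/10317 = [10; 14, 13, 3, 18].

[10; 14, 13, 3, 18]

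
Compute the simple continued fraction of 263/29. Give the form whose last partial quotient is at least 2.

263 = 9×29 + 2
29 = 14×2 + 1
2 = 2×1 + 0  (stop)
So 263/29 = [9; 14, 2].

[9; 14, 2]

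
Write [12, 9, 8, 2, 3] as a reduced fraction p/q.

6515/538

Using pₖ = aₖpₖ₋₁ + pₖ₋₂ and qₖ = aₖqₖ₋₁ + qₖ₋₂:
  k=0: a=12, p=12, q=1
  k=1: a=9, p=109, q=9
  k=2: a=8, p=884, q=73
  k=3: a=2, p=1877, q=155
  k=4: a=3, p=6515, q=538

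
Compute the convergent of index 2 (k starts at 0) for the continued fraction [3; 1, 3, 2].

Using pₖ = aₖpₖ₋₁ + pₖ₋₂, qₖ = aₖqₖ₋₁ + qₖ₋₂ (with p₋₁=1, p₋₂=0, q₋₁=0, q₋₂=1):
  k=0: a=3, p=3, q=1
  k=1: a=1, p=4, q=1
  k=2: a=3, p=15, q=4

15/4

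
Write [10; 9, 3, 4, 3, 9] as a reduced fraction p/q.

36791/3640

Fold from the inside: start with 9/1.
  3 + 1/9 = 28/9
  4 + 9/28 = 121/28
  3 + 28/121 = 391/121
  9 + 121/391 = 3640/391
  10 + 391/3640 = 36791/3640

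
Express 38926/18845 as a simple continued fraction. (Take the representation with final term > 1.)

38926 = 2*18845 + 1236
18845 = 15*1236 + 305
1236 = 4*305 + 16
305 = 19*16 + 1
16 = 16*1 + 0  (stop)
So 38926/18845 = [2; 15, 4, 19, 16].

[2; 15, 4, 19, 16]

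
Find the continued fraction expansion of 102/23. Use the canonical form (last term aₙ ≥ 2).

102 = 4·23 + 10
23 = 2·10 + 3
10 = 3·3 + 1
3 = 3·1 + 0  (stop)
So 102/23 = [4; 2, 3, 3].

[4; 2, 3, 3]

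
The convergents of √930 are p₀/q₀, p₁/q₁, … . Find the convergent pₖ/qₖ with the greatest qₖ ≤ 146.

√930 = [30; 2, 60, …] (period length 2).
Convergents:
  p_0/q_0 = 30/1
  p_1/q_1 = 61/2
  p_2/q_2 = 3690/121
  p_3/q_3 = 7441/244
q_2 = 121 ≤ 146 < 244 = q_3, so the answer is 3690/121.

3690/121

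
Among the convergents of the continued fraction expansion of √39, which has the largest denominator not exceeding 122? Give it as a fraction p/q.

306/49

√39 = [6; 4, 12, …] (period length 2).
Convergents:
  p_0/q_0 = 6/1
  p_1/q_1 = 25/4
  p_2/q_2 = 306/49
  p_3/q_3 = 1249/200
q_2 = 49 ≤ 122 < 200 = q_3, so the answer is 306/49.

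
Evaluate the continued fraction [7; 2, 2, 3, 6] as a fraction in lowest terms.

Fold from the inside: start with 6/1.
  3 + 1/6 = 19/6
  2 + 6/19 = 44/19
  2 + 19/44 = 107/44
  7 + 44/107 = 793/107

793/107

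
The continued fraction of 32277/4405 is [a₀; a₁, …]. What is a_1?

32277 = 7·4405 + 1442   →  a_0 = 7
4405 = 3·1442 + 79   →  a_1 = 3

3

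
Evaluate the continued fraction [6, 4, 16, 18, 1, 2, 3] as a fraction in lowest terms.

Fold from the inside: start with 3/1.
  2 + 1/3 = 7/3
  1 + 3/7 = 10/7
  18 + 7/10 = 187/10
  16 + 10/187 = 3002/187
  4 + 187/3002 = 12195/3002
  6 + 3002/12195 = 76172/12195

76172/12195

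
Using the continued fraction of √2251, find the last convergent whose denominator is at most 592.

20164/425

√2251 = [47; 2, 4, 47, 4, 2, 94, …] (period length 6).
Convergents:
  p_0/q_0 = 47/1
  p_1/q_1 = 95/2
  p_2/q_2 = 427/9
  p_3/q_3 = 20164/425
  p_4/q_4 = 81083/1709
q_3 = 425 ≤ 592 < 1709 = q_4, so the answer is 20164/425.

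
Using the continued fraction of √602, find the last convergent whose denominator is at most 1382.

33344/1359

√602 = [24; 1, 1, 6, 1, 1, 48, …] (period length 6).
Convergents:
  p_0/q_0 = 24/1
  p_1/q_1 = 25/1
  p_2/q_2 = 49/2
  p_3/q_3 = 319/13
  p_4/q_4 = 368/15
  p_5/q_5 = 687/28
  p_6/q_6 = 33344/1359
  p_7/q_7 = 34031/1387
q_6 = 1359 ≤ 1382 < 1387 = q_7, so the answer is 33344/1359.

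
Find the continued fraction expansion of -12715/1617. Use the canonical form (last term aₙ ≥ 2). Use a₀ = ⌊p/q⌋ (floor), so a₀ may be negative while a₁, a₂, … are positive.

-12715 = -8·1617 + 221
1617 = 7·221 + 70
221 = 3·70 + 11
70 = 6·11 + 4
11 = 2·4 + 3
4 = 1·3 + 1
3 = 3·1 + 0  (stop)
So -12715/1617 = [-8; 7, 3, 6, 2, 1, 3].

[-8; 7, 3, 6, 2, 1, 3]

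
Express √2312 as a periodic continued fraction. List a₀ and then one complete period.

a₀ = ⌊√2312⌋ = 48.

[48; 12, 96]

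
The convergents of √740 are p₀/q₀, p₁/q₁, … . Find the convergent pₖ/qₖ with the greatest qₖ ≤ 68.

1741/64

√740 = [27; 4, 1, 12, 1, 4, 54, …] (period length 6).
Convergents:
  p_0/q_0 = 27/1
  p_1/q_1 = 109/4
  p_2/q_2 = 136/5
  p_3/q_3 = 1741/64
  p_4/q_4 = 1877/69
q_3 = 64 ≤ 68 < 69 = q_4, so the answer is 1741/64.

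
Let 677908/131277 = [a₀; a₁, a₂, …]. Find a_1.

6

677908 = 5·131277 + 21523   →  a_0 = 5
131277 = 6·21523 + 2139   →  a_1 = 6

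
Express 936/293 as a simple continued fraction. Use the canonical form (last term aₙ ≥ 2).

[3; 5, 7, 8]

936 = 3*293 + 57
293 = 5*57 + 8
57 = 7*8 + 1
8 = 8*1 + 0  (stop)
So 936/293 = [3; 5, 7, 8].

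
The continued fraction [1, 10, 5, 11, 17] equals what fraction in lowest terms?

10715/9758

Fold from the inside: start with 17/1.
  11 + 1/17 = 188/17
  5 + 17/188 = 957/188
  10 + 188/957 = 9758/957
  1 + 957/9758 = 10715/9758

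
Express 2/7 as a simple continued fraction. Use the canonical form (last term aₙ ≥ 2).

2 = 0×7 + 2
7 = 3×2 + 1
2 = 2×1 + 0  (stop)
So 2/7 = [0; 3, 2].

[0; 3, 2]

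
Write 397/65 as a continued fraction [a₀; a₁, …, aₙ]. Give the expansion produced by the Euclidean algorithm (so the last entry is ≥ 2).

[6; 9, 3, 2]

397 = 6*65 + 7
65 = 9*7 + 2
7 = 3*2 + 1
2 = 2*1 + 0  (stop)
So 397/65 = [6; 9, 3, 2].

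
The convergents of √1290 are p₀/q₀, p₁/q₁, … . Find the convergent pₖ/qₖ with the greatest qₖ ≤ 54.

√1290 = [35; 1, 10, 1, 70, …] (period length 4).
Convergents:
  p_0/q_0 = 35/1
  p_1/q_1 = 36/1
  p_2/q_2 = 395/11
  p_3/q_3 = 431/12
  p_4/q_4 = 30565/851
q_3 = 12 ≤ 54 < 851 = q_4, so the answer is 431/12.

431/12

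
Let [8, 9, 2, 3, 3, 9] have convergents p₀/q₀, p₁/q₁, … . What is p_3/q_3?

535/66

Using pₖ = aₖpₖ₋₁ + pₖ₋₂, qₖ = aₖqₖ₋₁ + qₖ₋₂ (with p₋₁=1, p₋₂=0, q₋₁=0, q₋₂=1):
  k=0: a=8, p=8, q=1
  k=1: a=9, p=73, q=9
  k=2: a=2, p=154, q=19
  k=3: a=3, p=535, q=66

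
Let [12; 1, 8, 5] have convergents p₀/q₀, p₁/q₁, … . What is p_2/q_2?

Using pₖ = aₖpₖ₋₁ + pₖ₋₂, qₖ = aₖqₖ₋₁ + qₖ₋₂ (with p₋₁=1, p₋₂=0, q₋₁=0, q₋₂=1):
  k=0: a=12, p=12, q=1
  k=1: a=1, p=13, q=1
  k=2: a=8, p=116, q=9

116/9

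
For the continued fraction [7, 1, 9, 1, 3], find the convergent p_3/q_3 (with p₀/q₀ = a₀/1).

Using pₖ = aₖpₖ₋₁ + pₖ₋₂, qₖ = aₖqₖ₋₁ + qₖ₋₂ (with p₋₁=1, p₋₂=0, q₋₁=0, q₋₂=1):
  k=0: a=7, p=7, q=1
  k=1: a=1, p=8, q=1
  k=2: a=9, p=79, q=10
  k=3: a=1, p=87, q=11

87/11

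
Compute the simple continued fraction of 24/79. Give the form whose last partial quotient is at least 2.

[0; 3, 3, 2, 3]

24 = 0·79 + 24
79 = 3·24 + 7
24 = 3·7 + 3
7 = 2·3 + 1
3 = 3·1 + 0  (stop)
So 24/79 = [0; 3, 3, 2, 3].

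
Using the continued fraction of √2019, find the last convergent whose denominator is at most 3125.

60615/1349

√2019 = [44; 1, 13, 1, 88, …] (period length 4).
Convergents:
  p_0/q_0 = 44/1
  p_1/q_1 = 45/1
  p_2/q_2 = 629/14
  p_3/q_3 = 674/15
  p_4/q_4 = 59941/1334
  p_5/q_5 = 60615/1349
  p_6/q_6 = 847936/18871
q_5 = 1349 ≤ 3125 < 18871 = q_6, so the answer is 60615/1349.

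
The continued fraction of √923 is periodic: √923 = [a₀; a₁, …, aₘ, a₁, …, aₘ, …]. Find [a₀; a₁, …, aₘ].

[30; 2, 1, 1, 1, 2, 60]

a₀ = ⌊√923⌋ = 30.
With m₀=0, d₀=1 and mₖ₊₁ = dₖaₖ − mₖ, dₖ₊₁ = (n − mₖ₊₁²)/dₖ, aₖ₊₁ = ⌊(a₀+mₖ₊₁)/dₖ₊₁⌋:
  k=1: m=30, d=23, a=2
  k=2: m=16, d=29, a=1
  k=3: m=13, d=26, a=1
  k=4: m=13, d=29, a=1
  k=5: m=16, d=23, a=2
  k=6: m=30, d=1, a=60
d=1 and a=2a₀=60 at k=6, so the next step gives (m, d) = (30, 23) again — its k=1 value — and the period has length 6.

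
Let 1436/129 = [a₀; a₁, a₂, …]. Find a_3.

1

1436 = 11·129 + 17   →  a_0 = 11
129 = 7·17 + 10   →  a_1 = 7
17 = 1·10 + 7   →  a_2 = 1
10 = 1·7 + 3   →  a_3 = 1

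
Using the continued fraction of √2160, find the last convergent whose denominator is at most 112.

√2160 = [46; 2, 9, 1, 4, 1, 9, 2, 92, …] (period length 8).
Convergents:
  p_0/q_0 = 46/1
  p_1/q_1 = 93/2
  p_2/q_2 = 883/19
  p_3/q_3 = 976/21
  p_4/q_4 = 4787/103
  p_5/q_5 = 5763/124
q_4 = 103 ≤ 112 < 124 = q_5, so the answer is 4787/103.

4787/103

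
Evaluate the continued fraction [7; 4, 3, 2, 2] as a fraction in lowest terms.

528/73

Fold from the inside: start with 2/1.
  2 + 1/2 = 5/2
  3 + 2/5 = 17/5
  4 + 5/17 = 73/17
  7 + 17/73 = 528/73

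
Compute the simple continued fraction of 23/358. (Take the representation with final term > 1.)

23 = 0·358 + 23
358 = 15·23 + 13
23 = 1·13 + 10
13 = 1·10 + 3
10 = 3·3 + 1
3 = 3·1 + 0  (stop)
So 23/358 = [0; 15, 1, 1, 3, 3].

[0; 15, 1, 1, 3, 3]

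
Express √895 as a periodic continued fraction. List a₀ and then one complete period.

a₀ = ⌊√895⌋ = 29.
With m₀=0, d₀=1 and mₖ₊₁ = dₖaₖ − mₖ, dₖ₊₁ = (n − mₖ₊₁²)/dₖ, aₖ₊₁ = ⌊(a₀+mₖ₊₁)/dₖ₊₁⌋:
  k=1: m=29, d=54, a=1
  k=2: m=25, d=5, a=10
  k=3: m=25, d=54, a=1
  k=4: m=29, d=1, a=58
d=1 and a=2a₀=58 at k=4, so the next step gives (m, d) = (29, 54) again — its k=1 value — and the period has length 4.

[29; 1, 10, 1, 58]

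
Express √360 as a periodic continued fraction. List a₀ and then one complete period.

[18; 1, 36]

a₀ = ⌊√360⌋ = 18.
With m₀=0, d₀=1 and mₖ₊₁ = dₖaₖ − mₖ, dₖ₊₁ = (n − mₖ₊₁²)/dₖ, aₖ₊₁ = ⌊(a₀+mₖ₊₁)/dₖ₊₁⌋:
  k=1: m=18, d=36, a=1
  k=2: m=18, d=1, a=36
d=1 and a=2a₀=36 at k=2, so the next step gives (m, d) = (18, 36) again — its k=1 value — and the period has length 2.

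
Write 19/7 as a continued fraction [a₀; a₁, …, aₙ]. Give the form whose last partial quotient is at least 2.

[2; 1, 2, 2]

19 = 2×7 + 5
7 = 1×5 + 2
5 = 2×2 + 1
2 = 2×1 + 0  (stop)
So 19/7 = [2; 1, 2, 2].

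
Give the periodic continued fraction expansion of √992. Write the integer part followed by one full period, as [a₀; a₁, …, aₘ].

a₀ = ⌊√992⌋ = 31.
With m₀=0, d₀=1 and mₖ₊₁ = dₖaₖ − mₖ, dₖ₊₁ = (n − mₖ₊₁²)/dₖ, aₖ₊₁ = ⌊(a₀+mₖ₊₁)/dₖ₊₁⌋:
  k=1: m=31, d=31, a=2
  k=2: m=31, d=1, a=62
d=1 and a=2a₀=62 at k=2, so the next step gives (m, d) = (31, 31) again — its k=1 value — and the period has length 2.

[31; 2, 62]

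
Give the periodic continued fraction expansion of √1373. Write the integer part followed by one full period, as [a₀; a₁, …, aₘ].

a₀ = ⌊√1373⌋ = 37.
With m₀=0, d₀=1 and mₖ₊₁ = dₖaₖ − mₖ, dₖ₊₁ = (n − mₖ₊₁²)/dₖ, aₖ₊₁ = ⌊(a₀+mₖ₊₁)/dₖ₊₁⌋:
  k=1: m=37, d=4, a=18
  k=2: m=35, d=37, a=1
  k=3: m=2, d=37, a=1
  k=4: m=35, d=4, a=18
  k=5: m=37, d=1, a=74
d=1 and a=2a₀=74 at k=5, so the next step gives (m, d) = (37, 4) again — its k=1 value — and the period has length 5.

[37; 18, 1, 1, 18, 74]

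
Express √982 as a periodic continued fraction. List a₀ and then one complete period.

[31; 2, 1, 30, 1, 2, 62]

a₀ = ⌊√982⌋ = 31.
With m₀=0, d₀=1 and mₖ₊₁ = dₖaₖ − mₖ, dₖ₊₁ = (n − mₖ₊₁²)/dₖ, aₖ₊₁ = ⌊(a₀+mₖ₊₁)/dₖ₊₁⌋:
  k=1: m=31, d=21, a=2
  k=2: m=11, d=41, a=1
  k=3: m=30, d=2, a=30
  k=4: m=30, d=41, a=1
  k=5: m=11, d=21, a=2
  k=6: m=31, d=1, a=62
d=1 and a=2a₀=62 at k=6, so the next step gives (m, d) = (31, 21) again — its k=1 value — and the period has length 6.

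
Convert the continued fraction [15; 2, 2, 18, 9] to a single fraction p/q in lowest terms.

Using pₖ = aₖpₖ₋₁ + pₖ₋₂ and qₖ = aₖqₖ₋₁ + qₖ₋₂:
  k=0: a=15, p=15, q=1
  k=1: a=2, p=31, q=2
  k=2: a=2, p=77, q=5
  k=3: a=18, p=1417, q=92
  k=4: a=9, p=12830, q=833

12830/833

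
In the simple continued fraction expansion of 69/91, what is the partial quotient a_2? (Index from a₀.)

3

69 = 0·91 + 69   →  a_0 = 0
91 = 1·69 + 22   →  a_1 = 1
69 = 3·22 + 3   →  a_2 = 3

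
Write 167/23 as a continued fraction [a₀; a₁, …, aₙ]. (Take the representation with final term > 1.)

167 = 7*23 + 6
23 = 3*6 + 5
6 = 1*5 + 1
5 = 5*1 + 0  (stop)
So 167/23 = [7; 3, 1, 5].

[7; 3, 1, 5]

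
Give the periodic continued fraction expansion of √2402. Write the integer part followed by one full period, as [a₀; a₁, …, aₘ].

[49; 98]

a₀ = ⌊√2402⌋ = 49.
With m₀=0, d₀=1 and mₖ₊₁ = dₖaₖ − mₖ, dₖ₊₁ = (n − mₖ₊₁²)/dₖ, aₖ₊₁ = ⌊(a₀+mₖ₊₁)/dₖ₊₁⌋:
  k=1: m=49, d=1, a=98
d=1 and a=2a₀=98 at k=1, so the next step gives (m, d) = (49, 1) again — its k=1 value — and the period has length 1.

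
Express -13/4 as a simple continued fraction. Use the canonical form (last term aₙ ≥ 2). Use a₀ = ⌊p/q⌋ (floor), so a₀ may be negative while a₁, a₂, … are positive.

-13 = -4×4 + 3
4 = 1×3 + 1
3 = 3×1 + 0  (stop)
So -13/4 = [-4; 1, 3].

[-4; 1, 3]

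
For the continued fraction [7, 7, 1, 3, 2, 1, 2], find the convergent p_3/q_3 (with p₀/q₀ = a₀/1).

221/31

Using pₖ = aₖpₖ₋₁ + pₖ₋₂, qₖ = aₖqₖ₋₁ + qₖ₋₂ (with p₋₁=1, p₋₂=0, q₋₁=0, q₋₂=1):
  k=0: a=7, p=7, q=1
  k=1: a=7, p=50, q=7
  k=2: a=1, p=57, q=8
  k=3: a=3, p=221, q=31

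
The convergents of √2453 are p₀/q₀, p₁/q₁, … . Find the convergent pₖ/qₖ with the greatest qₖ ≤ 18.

√2453 = [49; 1, 1, 8, 1, 1, 98, …] (period length 6).
Convergents:
  p_0/q_0 = 49/1
  p_1/q_1 = 50/1
  p_2/q_2 = 99/2
  p_3/q_3 = 842/17
  p_4/q_4 = 941/19
q_3 = 17 ≤ 18 < 19 = q_4, so the answer is 842/17.

842/17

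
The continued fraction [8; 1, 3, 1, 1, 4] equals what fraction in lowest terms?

Using pₖ = aₖpₖ₋₁ + pₖ₋₂ and qₖ = aₖqₖ₋₁ + qₖ₋₂:
  k=0: a=8, p=8, q=1
  k=1: a=1, p=9, q=1
  k=2: a=3, p=35, q=4
  k=3: a=1, p=44, q=5
  k=4: a=1, p=79, q=9
  k=5: a=4, p=360, q=41

360/41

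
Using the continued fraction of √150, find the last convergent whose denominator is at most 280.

1188/97

√150 = [12; 4, 24, …] (period length 2).
Convergents:
  p_0/q_0 = 12/1
  p_1/q_1 = 49/4
  p_2/q_2 = 1188/97
  p_3/q_3 = 4801/392
q_2 = 97 ≤ 280 < 392 = q_3, so the answer is 1188/97.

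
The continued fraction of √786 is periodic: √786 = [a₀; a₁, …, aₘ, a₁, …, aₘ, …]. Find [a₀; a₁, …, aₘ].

a₀ = ⌊√786⌋ = 28.
With m₀=0, d₀=1 and mₖ₊₁ = dₖaₖ − mₖ, dₖ₊₁ = (n − mₖ₊₁²)/dₖ, aₖ₊₁ = ⌊(a₀+mₖ₊₁)/dₖ₊₁⌋:
  k=1: m=28, d=2, a=28
  k=2: m=28, d=1, a=56
d=1 and a=2a₀=56 at k=2, so the next step gives (m, d) = (28, 2) again — its k=1 value — and the period has length 2.

[28; 28, 56]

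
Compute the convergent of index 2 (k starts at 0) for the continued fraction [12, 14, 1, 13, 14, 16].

181/15

Using pₖ = aₖpₖ₋₁ + pₖ₋₂, qₖ = aₖqₖ₋₁ + qₖ₋₂ (with p₋₁=1, p₋₂=0, q₋₁=0, q₋₂=1):
  k=0: a=12, p=12, q=1
  k=1: a=14, p=169, q=14
  k=2: a=1, p=181, q=15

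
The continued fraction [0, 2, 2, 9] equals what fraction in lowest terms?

Fold from the inside: start with 9/1.
  2 + 1/9 = 19/9
  2 + 9/19 = 47/19
  0 + 19/47 = 19/47

19/47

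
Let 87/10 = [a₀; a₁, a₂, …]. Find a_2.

2

87 = 8·10 + 7   →  a_0 = 8
10 = 1·7 + 3   →  a_1 = 1
7 = 2·3 + 1   →  a_2 = 2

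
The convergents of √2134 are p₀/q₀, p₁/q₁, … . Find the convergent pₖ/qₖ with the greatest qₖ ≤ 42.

√2134 = [46; 5, 8, 5, 92, …] (period length 4).
Convergents:
  p_0/q_0 = 46/1
  p_1/q_1 = 231/5
  p_2/q_2 = 1894/41
  p_3/q_3 = 9701/210
q_2 = 41 ≤ 42 < 210 = q_3, so the answer is 1894/41.

1894/41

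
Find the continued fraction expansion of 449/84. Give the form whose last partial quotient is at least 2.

[5; 2, 1, 8, 1, 2]

449 = 5*84 + 29
84 = 2*29 + 26
29 = 1*26 + 3
26 = 8*3 + 2
3 = 1*2 + 1
2 = 2*1 + 0  (stop)
So 449/84 = [5; 2, 1, 8, 1, 2].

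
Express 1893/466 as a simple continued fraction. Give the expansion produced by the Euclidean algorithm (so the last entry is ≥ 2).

1893 = 4×466 + 29
466 = 16×29 + 2
29 = 14×2 + 1
2 = 2×1 + 0  (stop)
So 1893/466 = [4; 16, 14, 2].

[4; 16, 14, 2]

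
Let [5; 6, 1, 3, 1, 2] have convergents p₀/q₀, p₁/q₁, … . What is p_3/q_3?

139/27

Using pₖ = aₖpₖ₋₁ + pₖ₋₂, qₖ = aₖqₖ₋₁ + qₖ₋₂ (with p₋₁=1, p₋₂=0, q₋₁=0, q₋₂=1):
  k=0: a=5, p=5, q=1
  k=1: a=6, p=31, q=6
  k=2: a=1, p=36, q=7
  k=3: a=3, p=139, q=27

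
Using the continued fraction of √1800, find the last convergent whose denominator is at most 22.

√1800 = [42; 2, 2, 1, 8, 1, 2, 2, 84, …] (period length 8).
Convergents:
  p_0/q_0 = 42/1
  p_1/q_1 = 85/2
  p_2/q_2 = 212/5
  p_3/q_3 = 297/7
  p_4/q_4 = 2588/61
q_3 = 7 ≤ 22 < 61 = q_4, so the answer is 297/7.

297/7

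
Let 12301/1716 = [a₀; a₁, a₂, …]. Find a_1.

5

12301 = 7·1716 + 289   →  a_0 = 7
1716 = 5·289 + 271   →  a_1 = 5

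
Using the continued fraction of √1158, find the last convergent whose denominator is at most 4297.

√1158 = [34; 34, 68, …] (period length 2).
Convergents:
  p_0/q_0 = 34/1
  p_1/q_1 = 1157/34
  p_2/q_2 = 78710/2313
  p_3/q_3 = 2677297/78676
q_2 = 2313 ≤ 4297 < 78676 = q_3, so the answer is 78710/2313.

78710/2313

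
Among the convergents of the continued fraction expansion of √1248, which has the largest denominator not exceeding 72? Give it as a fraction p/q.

1837/52

√1248 = [35; 3, 17, 3, 70, …] (period length 4).
Convergents:
  p_0/q_0 = 35/1
  p_1/q_1 = 106/3
  p_2/q_2 = 1837/52
  p_3/q_3 = 5617/159
q_2 = 52 ≤ 72 < 159 = q_3, so the answer is 1837/52.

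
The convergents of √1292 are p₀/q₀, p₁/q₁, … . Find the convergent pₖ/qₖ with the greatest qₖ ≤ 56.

647/18

√1292 = [35; 1, 16, 1, 70, …] (period length 4).
Convergents:
  p_0/q_0 = 35/1
  p_1/q_1 = 36/1
  p_2/q_2 = 611/17
  p_3/q_3 = 647/18
  p_4/q_4 = 45901/1277
q_3 = 18 ≤ 56 < 1277 = q_4, so the answer is 647/18.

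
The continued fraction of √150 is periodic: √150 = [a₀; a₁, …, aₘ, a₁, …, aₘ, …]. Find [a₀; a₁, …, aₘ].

[12; 4, 24]

a₀ = ⌊√150⌋ = 12.
With m₀=0, d₀=1 and mₖ₊₁ = dₖaₖ − mₖ, dₖ₊₁ = (n − mₖ₊₁²)/dₖ, aₖ₊₁ = ⌊(a₀+mₖ₊₁)/dₖ₊₁⌋:
  k=1: m=12, d=6, a=4
  k=2: m=12, d=1, a=24
d=1 and a=2a₀=24 at k=2, so the next step gives (m, d) = (12, 6) again — its k=1 value — and the period has length 2.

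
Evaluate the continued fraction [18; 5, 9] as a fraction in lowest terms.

Using pₖ = aₖpₖ₋₁ + pₖ₋₂ and qₖ = aₖqₖ₋₁ + qₖ₋₂:
  k=0: a=18, p=18, q=1
  k=1: a=5, p=91, q=5
  k=2: a=9, p=837, q=46

837/46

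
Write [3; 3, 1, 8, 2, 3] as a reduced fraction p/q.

837/257

Fold from the inside: start with 3/1.
  2 + 1/3 = 7/3
  8 + 3/7 = 59/7
  1 + 7/59 = 66/59
  3 + 59/66 = 257/66
  3 + 66/257 = 837/257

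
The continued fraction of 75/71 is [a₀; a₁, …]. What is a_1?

17

75 = 1·71 + 4   →  a_0 = 1
71 = 17·4 + 3   →  a_1 = 17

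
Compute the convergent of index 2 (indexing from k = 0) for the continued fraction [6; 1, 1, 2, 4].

13/2

Using pₖ = aₖpₖ₋₁ + pₖ₋₂, qₖ = aₖqₖ₋₁ + qₖ₋₂ (with p₋₁=1, p₋₂=0, q₋₁=0, q₋₂=1):
  k=0: a=6, p=6, q=1
  k=1: a=1, p=7, q=1
  k=2: a=1, p=13, q=2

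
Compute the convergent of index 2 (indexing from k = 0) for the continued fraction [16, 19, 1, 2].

321/20

Using pₖ = aₖpₖ₋₁ + pₖ₋₂, qₖ = aₖqₖ₋₁ + qₖ₋₂ (with p₋₁=1, p₋₂=0, q₋₁=0, q₋₂=1):
  k=0: a=16, p=16, q=1
  k=1: a=19, p=305, q=19
  k=2: a=1, p=321, q=20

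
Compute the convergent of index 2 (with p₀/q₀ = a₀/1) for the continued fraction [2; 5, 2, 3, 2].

24/11

Using pₖ = aₖpₖ₋₁ + pₖ₋₂, qₖ = aₖqₖ₋₁ + qₖ₋₂ (with p₋₁=1, p₋₂=0, q₋₁=0, q₋₂=1):
  k=0: a=2, p=2, q=1
  k=1: a=5, p=11, q=5
  k=2: a=2, p=24, q=11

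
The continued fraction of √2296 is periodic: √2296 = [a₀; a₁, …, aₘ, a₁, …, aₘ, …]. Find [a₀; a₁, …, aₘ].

a₀ = ⌊√2296⌋ = 47.
With m₀=0, d₀=1 and mₖ₊₁ = dₖaₖ − mₖ, dₖ₊₁ = (n − mₖ₊₁²)/dₖ, aₖ₊₁ = ⌊(a₀+mₖ₊₁)/dₖ₊₁⌋:
  k=1: m=47, d=87, a=1
  k=2: m=40, d=8, a=10
  k=3: m=40, d=87, a=1
  k=4: m=47, d=1, a=94
d=1 and a=2a₀=94 at k=4, so the next step gives (m, d) = (47, 87) again — its k=1 value — and the period has length 4.

[47; 1, 10, 1, 94]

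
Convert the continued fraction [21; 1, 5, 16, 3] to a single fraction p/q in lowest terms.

6485/297

Fold from the inside: start with 3/1.
  16 + 1/3 = 49/3
  5 + 3/49 = 248/49
  1 + 49/248 = 297/248
  21 + 248/297 = 6485/297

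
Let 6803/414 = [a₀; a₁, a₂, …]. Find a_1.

6803 = 16·414 + 179   →  a_0 = 16
414 = 2·179 + 56   →  a_1 = 2

2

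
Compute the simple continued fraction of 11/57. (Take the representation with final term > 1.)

[0; 5, 5, 2]

11 = 0·57 + 11
57 = 5·11 + 2
11 = 5·2 + 1
2 = 2·1 + 0  (stop)
So 11/57 = [0; 5, 5, 2].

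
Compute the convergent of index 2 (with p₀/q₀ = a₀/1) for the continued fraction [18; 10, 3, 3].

Using pₖ = aₖpₖ₋₁ + pₖ₋₂, qₖ = aₖqₖ₋₁ + qₖ₋₂ (with p₋₁=1, p₋₂=0, q₋₁=0, q₋₂=1):
  k=0: a=18, p=18, q=1
  k=1: a=10, p=181, q=10
  k=2: a=3, p=561, q=31

561/31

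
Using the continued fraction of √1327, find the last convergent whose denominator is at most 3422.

√1327 = [36; 2, 2, 1, 35, 1, 2, 2, 72, …] (period length 8).
Convergents:
  p_0/q_0 = 36/1
  p_1/q_1 = 73/2
  p_2/q_2 = 182/5
  p_3/q_3 = 255/7
  p_4/q_4 = 9107/250
  p_5/q_5 = 9362/257
  p_6/q_6 = 27831/764
  p_7/q_7 = 65024/1785
  p_8/q_8 = 4709559/129284
q_7 = 1785 ≤ 3422 < 129284 = q_8, so the answer is 65024/1785.

65024/1785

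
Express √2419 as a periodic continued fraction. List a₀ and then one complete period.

[49; 5, 2, 5, 98]

a₀ = ⌊√2419⌋ = 49.
With m₀=0, d₀=1 and mₖ₊₁ = dₖaₖ − mₖ, dₖ₊₁ = (n − mₖ₊₁²)/dₖ, aₖ₊₁ = ⌊(a₀+mₖ₊₁)/dₖ₊₁⌋:
  k=1: m=49, d=18, a=5
  k=2: m=41, d=41, a=2
  k=3: m=41, d=18, a=5
  k=4: m=49, d=1, a=98
d=1 and a=2a₀=98 at k=4, so the next step gives (m, d) = (49, 18) again — its k=1 value — and the period has length 4.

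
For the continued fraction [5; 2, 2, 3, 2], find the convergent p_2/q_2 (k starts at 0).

Using pₖ = aₖpₖ₋₁ + pₖ₋₂, qₖ = aₖqₖ₋₁ + qₖ₋₂ (with p₋₁=1, p₋₂=0, q₋₁=0, q₋₂=1):
  k=0: a=5, p=5, q=1
  k=1: a=2, p=11, q=2
  k=2: a=2, p=27, q=5

27/5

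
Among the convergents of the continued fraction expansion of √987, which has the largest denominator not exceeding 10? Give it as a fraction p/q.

157/5

√987 = [31; 2, 2, 2, 62, …] (period length 4).
Convergents:
  p_0/q_0 = 31/1
  p_1/q_1 = 63/2
  p_2/q_2 = 157/5
  p_3/q_3 = 377/12
q_2 = 5 ≤ 10 < 12 = q_3, so the answer is 157/5.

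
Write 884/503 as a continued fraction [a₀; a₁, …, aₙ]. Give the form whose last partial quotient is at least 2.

884 = 1*503 + 381
503 = 1*381 + 122
381 = 3*122 + 15
122 = 8*15 + 2
15 = 7*2 + 1
2 = 2*1 + 0  (stop)
So 884/503 = [1; 1, 3, 8, 7, 2].

[1; 1, 3, 8, 7, 2]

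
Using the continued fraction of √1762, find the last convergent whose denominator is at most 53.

1763/42

√1762 = [41; 1, 40, 1, 82, …] (period length 4).
Convergents:
  p_0/q_0 = 41/1
  p_1/q_1 = 42/1
  p_2/q_2 = 1721/41
  p_3/q_3 = 1763/42
  p_4/q_4 = 146287/3485
q_3 = 42 ≤ 53 < 3485 = q_4, so the answer is 1763/42.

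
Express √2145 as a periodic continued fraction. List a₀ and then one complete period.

a₀ = ⌊√2145⌋ = 46.
With m₀=0, d₀=1 and mₖ₊₁ = dₖaₖ − mₖ, dₖ₊₁ = (n − mₖ₊₁²)/dₖ, aₖ₊₁ = ⌊(a₀+mₖ₊₁)/dₖ₊₁⌋:
  k=1: m=46, d=29, a=3
  k=2: m=41, d=16, a=5
  k=3: m=39, d=39, a=2
  k=4: m=39, d=16, a=5
  k=5: m=41, d=29, a=3
  k=6: m=46, d=1, a=92
d=1 and a=2a₀=92 at k=6, so the next step gives (m, d) = (46, 29) again — its k=1 value — and the period has length 6.

[46; 3, 5, 2, 5, 3, 92]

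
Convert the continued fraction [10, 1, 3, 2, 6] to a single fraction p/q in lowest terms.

Using pₖ = aₖpₖ₋₁ + pₖ₋₂ and qₖ = aₖqₖ₋₁ + qₖ₋₂:
  k=0: a=10, p=10, q=1
  k=1: a=1, p=11, q=1
  k=2: a=3, p=43, q=4
  k=3: a=2, p=97, q=9
  k=4: a=6, p=625, q=58

625/58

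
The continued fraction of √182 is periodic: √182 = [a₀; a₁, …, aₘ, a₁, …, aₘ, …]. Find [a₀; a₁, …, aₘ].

a₀ = ⌊√182⌋ = 13.
With m₀=0, d₀=1 and mₖ₊₁ = dₖaₖ − mₖ, dₖ₊₁ = (n − mₖ₊₁²)/dₖ, aₖ₊₁ = ⌊(a₀+mₖ₊₁)/dₖ₊₁⌋:
  k=1: m=13, d=13, a=2
  k=2: m=13, d=1, a=26
d=1 and a=2a₀=26 at k=2, so the next step gives (m, d) = (13, 13) again — its k=1 value — and the period has length 2.

[13; 2, 26]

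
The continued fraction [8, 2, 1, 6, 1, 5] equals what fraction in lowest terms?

Using pₖ = aₖpₖ₋₁ + pₖ₋₂ and qₖ = aₖqₖ₋₁ + qₖ₋₂:
  k=0: a=8, p=8, q=1
  k=1: a=2, p=17, q=2
  k=2: a=1, p=25, q=3
  k=3: a=6, p=167, q=20
  k=4: a=1, p=192, q=23
  k=5: a=5, p=1127, q=135

1127/135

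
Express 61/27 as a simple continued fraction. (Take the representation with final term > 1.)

61 = 2·27 + 7
27 = 3·7 + 6
7 = 1·6 + 1
6 = 6·1 + 0  (stop)
So 61/27 = [2; 3, 1, 6].

[2; 3, 1, 6]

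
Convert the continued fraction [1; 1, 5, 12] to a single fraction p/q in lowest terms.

Fold from the inside: start with 12/1.
  5 + 1/12 = 61/12
  1 + 12/61 = 73/61
  1 + 61/73 = 134/73

134/73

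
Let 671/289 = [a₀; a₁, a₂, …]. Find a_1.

671 = 2·289 + 93   →  a_0 = 2
289 = 3·93 + 10   →  a_1 = 3

3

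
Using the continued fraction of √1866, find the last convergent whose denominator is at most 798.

√1866 = [43; 5, 14, 5, 86, …] (period length 4).
Convergents:
  p_0/q_0 = 43/1
  p_1/q_1 = 216/5
  p_2/q_2 = 3067/71
  p_3/q_3 = 15551/360
  p_4/q_4 = 1340453/31031
q_3 = 360 ≤ 798 < 31031 = q_4, so the answer is 15551/360.

15551/360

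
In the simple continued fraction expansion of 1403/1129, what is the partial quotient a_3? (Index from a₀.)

1403 = 1·1129 + 274   →  a_0 = 1
1129 = 4·274 + 33   →  a_1 = 4
274 = 8·33 + 10   →  a_2 = 8
33 = 3·10 + 3   →  a_3 = 3

3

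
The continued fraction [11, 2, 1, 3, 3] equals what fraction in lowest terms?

Using pₖ = aₖpₖ₋₁ + pₖ₋₂ and qₖ = aₖqₖ₋₁ + qₖ₋₂:
  k=0: a=11, p=11, q=1
  k=1: a=2, p=23, q=2
  k=2: a=1, p=34, q=3
  k=3: a=3, p=125, q=11
  k=4: a=3, p=409, q=36

409/36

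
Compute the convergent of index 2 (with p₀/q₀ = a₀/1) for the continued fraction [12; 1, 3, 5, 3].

Using pₖ = aₖpₖ₋₁ + pₖ₋₂, qₖ = aₖqₖ₋₁ + qₖ₋₂ (with p₋₁=1, p₋₂=0, q₋₁=0, q₋₂=1):
  k=0: a=12, p=12, q=1
  k=1: a=1, p=13, q=1
  k=2: a=3, p=51, q=4

51/4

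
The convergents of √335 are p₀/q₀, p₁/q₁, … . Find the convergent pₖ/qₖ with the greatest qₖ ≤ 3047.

√335 = [18; 3, 3, 3, 36, …] (period length 4).
Convergents:
  p_0/q_0 = 18/1
  p_1/q_1 = 55/3
  p_2/q_2 = 183/10
  p_3/q_3 = 604/33
  p_4/q_4 = 21927/1198
  p_5/q_5 = 66385/3627
q_4 = 1198 ≤ 3047 < 3627 = q_5, so the answer is 21927/1198.

21927/1198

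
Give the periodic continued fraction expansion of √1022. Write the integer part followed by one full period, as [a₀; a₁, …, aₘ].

[31; 1, 30, 1, 62]

a₀ = ⌊√1022⌋ = 31.
With m₀=0, d₀=1 and mₖ₊₁ = dₖaₖ − mₖ, dₖ₊₁ = (n − mₖ₊₁²)/dₖ, aₖ₊₁ = ⌊(a₀+mₖ₊₁)/dₖ₊₁⌋:
  k=1: m=31, d=61, a=1
  k=2: m=30, d=2, a=30
  k=3: m=30, d=61, a=1
  k=4: m=31, d=1, a=62
d=1 and a=2a₀=62 at k=4, so the next step gives (m, d) = (31, 61) again — its k=1 value — and the period has length 4.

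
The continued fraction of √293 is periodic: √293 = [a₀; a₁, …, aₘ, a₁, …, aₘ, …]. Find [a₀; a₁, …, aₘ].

a₀ = ⌊√293⌋ = 17.
With m₀=0, d₀=1 and mₖ₊₁ = dₖaₖ − mₖ, dₖ₊₁ = (n − mₖ₊₁²)/dₖ, aₖ₊₁ = ⌊(a₀+mₖ₊₁)/dₖ₊₁⌋:
  k=1: m=17, d=4, a=8
  k=2: m=15, d=17, a=1
  k=3: m=2, d=17, a=1
  k=4: m=15, d=4, a=8
  k=5: m=17, d=1, a=34
d=1 and a=2a₀=34 at k=5, so the next step gives (m, d) = (17, 4) again — its k=1 value — and the period has length 5.

[17; 8, 1, 1, 8, 34]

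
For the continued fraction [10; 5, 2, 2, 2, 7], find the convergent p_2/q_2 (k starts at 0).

Using pₖ = aₖpₖ₋₁ + pₖ₋₂, qₖ = aₖqₖ₋₁ + qₖ₋₂ (with p₋₁=1, p₋₂=0, q₋₁=0, q₋₂=1):
  k=0: a=10, p=10, q=1
  k=1: a=5, p=51, q=5
  k=2: a=2, p=112, q=11

112/11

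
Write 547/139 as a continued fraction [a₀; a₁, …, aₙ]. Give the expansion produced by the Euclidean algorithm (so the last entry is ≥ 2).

[3; 1, 14, 2, 4]

547 = 3×139 + 130
139 = 1×130 + 9
130 = 14×9 + 4
9 = 2×4 + 1
4 = 4×1 + 0  (stop)
So 547/139 = [3; 1, 14, 2, 4].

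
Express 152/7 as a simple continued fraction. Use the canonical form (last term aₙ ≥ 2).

[21; 1, 2, 2]

152 = 21·7 + 5
7 = 1·5 + 2
5 = 2·2 + 1
2 = 2·1 + 0  (stop)
So 152/7 = [21; 1, 2, 2].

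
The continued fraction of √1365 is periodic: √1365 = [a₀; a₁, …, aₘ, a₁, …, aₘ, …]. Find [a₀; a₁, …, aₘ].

a₀ = ⌊√1365⌋ = 36.
With m₀=0, d₀=1 and mₖ₊₁ = dₖaₖ − mₖ, dₖ₊₁ = (n − mₖ₊₁²)/dₖ, aₖ₊₁ = ⌊(a₀+mₖ₊₁)/dₖ₊₁⌋:
  k=1: m=36, d=69, a=1
  k=2: m=33, d=4, a=17
  k=3: m=35, d=35, a=2
  k=4: m=35, d=4, a=17
  k=5: m=33, d=69, a=1
  k=6: m=36, d=1, a=72
d=1 and a=2a₀=72 at k=6, so the next step gives (m, d) = (36, 69) again — its k=1 value — and the period has length 6.

[36; 1, 17, 2, 17, 1, 72]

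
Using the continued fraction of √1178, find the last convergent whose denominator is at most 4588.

59583/1736

√1178 = [34; 3, 9, 2, 9, 3, 68, …] (period length 6).
Convergents:
  p_0/q_0 = 34/1
  p_1/q_1 = 103/3
  p_2/q_2 = 961/28
  p_3/q_3 = 2025/59
  p_4/q_4 = 19186/559
  p_5/q_5 = 59583/1736
  p_6/q_6 = 4070830/118607
q_5 = 1736 ≤ 4588 < 118607 = q_6, so the answer is 59583/1736.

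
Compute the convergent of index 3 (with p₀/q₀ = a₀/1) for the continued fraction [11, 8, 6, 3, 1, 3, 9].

Using pₖ = aₖpₖ₋₁ + pₖ₋₂, qₖ = aₖqₖ₋₁ + qₖ₋₂ (with p₋₁=1, p₋₂=0, q₋₁=0, q₋₂=1):
  k=0: a=11, p=11, q=1
  k=1: a=8, p=89, q=8
  k=2: a=6, p=545, q=49
  k=3: a=3, p=1724, q=155

1724/155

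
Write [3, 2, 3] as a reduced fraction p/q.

Using pₖ = aₖpₖ₋₁ + pₖ₋₂ and qₖ = aₖqₖ₋₁ + qₖ₋₂:
  k=0: a=3, p=3, q=1
  k=1: a=2, p=7, q=2
  k=2: a=3, p=24, q=7

24/7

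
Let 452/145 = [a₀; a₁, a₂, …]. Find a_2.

452 = 3·145 + 17   →  a_0 = 3
145 = 8·17 + 9   →  a_1 = 8
17 = 1·9 + 8   →  a_2 = 1

1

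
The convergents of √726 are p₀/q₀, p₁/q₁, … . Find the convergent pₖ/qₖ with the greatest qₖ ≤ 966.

√726 = [26; 1, 16, 1, 52, …] (period length 4).
Convergents:
  p_0/q_0 = 26/1
  p_1/q_1 = 27/1
  p_2/q_2 = 458/17
  p_3/q_3 = 485/18
  p_4/q_4 = 25678/953
  p_5/q_5 = 26163/971
q_4 = 953 ≤ 966 < 971 = q_5, so the answer is 25678/953.

25678/953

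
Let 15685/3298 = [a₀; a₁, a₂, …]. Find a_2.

15685 = 4·3298 + 2493   →  a_0 = 4
3298 = 1·2493 + 805   →  a_1 = 1
2493 = 3·805 + 78   →  a_2 = 3

3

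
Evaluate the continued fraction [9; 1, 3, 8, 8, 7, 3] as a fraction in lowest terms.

58496/5995

Fold from the inside: start with 3/1.
  7 + 1/3 = 22/3
  8 + 3/22 = 179/22
  8 + 22/179 = 1454/179
  3 + 179/1454 = 4541/1454
  1 + 1454/4541 = 5995/4541
  9 + 4541/5995 = 58496/5995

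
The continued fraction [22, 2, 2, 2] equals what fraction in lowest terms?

Fold from the inside: start with 2/1.
  2 + 1/2 = 5/2
  2 + 2/5 = 12/5
  22 + 5/12 = 269/12

269/12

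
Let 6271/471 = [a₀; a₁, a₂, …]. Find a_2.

6271 = 13·471 + 148   →  a_0 = 13
471 = 3·148 + 27   →  a_1 = 3
148 = 5·27 + 13   →  a_2 = 5

5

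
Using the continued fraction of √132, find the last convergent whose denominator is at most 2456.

√132 = [11; 2, 22, …] (period length 2).
Convergents:
  p_0/q_0 = 11/1
  p_1/q_1 = 23/2
  p_2/q_2 = 517/45
  p_3/q_3 = 1057/92
  p_4/q_4 = 23771/2069
  p_5/q_5 = 48599/4230
q_4 = 2069 ≤ 2456 < 4230 = q_5, so the answer is 23771/2069.

23771/2069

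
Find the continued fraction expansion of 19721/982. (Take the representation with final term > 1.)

[20; 12, 8, 10]

19721 = 20×982 + 81
982 = 12×81 + 10
81 = 8×10 + 1
10 = 10×1 + 0  (stop)
So 19721/982 = [20; 12, 8, 10].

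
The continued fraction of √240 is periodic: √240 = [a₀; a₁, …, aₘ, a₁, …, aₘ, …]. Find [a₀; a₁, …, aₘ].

[15; 2, 30]

a₀ = ⌊√240⌋ = 15.
With m₀=0, d₀=1 and mₖ₊₁ = dₖaₖ − mₖ, dₖ₊₁ = (n − mₖ₊₁²)/dₖ, aₖ₊₁ = ⌊(a₀+mₖ₊₁)/dₖ₊₁⌋:
  k=1: m=15, d=15, a=2
  k=2: m=15, d=1, a=30
d=1 and a=2a₀=30 at k=2, so the next step gives (m, d) = (15, 15) again — its k=1 value — and the period has length 2.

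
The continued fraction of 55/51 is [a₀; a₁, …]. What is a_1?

12

55 = 1·51 + 4   →  a_0 = 1
51 = 12·4 + 3   →  a_1 = 12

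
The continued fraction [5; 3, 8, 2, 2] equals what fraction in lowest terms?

Fold from the inside: start with 2/1.
  2 + 1/2 = 5/2
  8 + 2/5 = 42/5
  3 + 5/42 = 131/42
  5 + 42/131 = 697/131

697/131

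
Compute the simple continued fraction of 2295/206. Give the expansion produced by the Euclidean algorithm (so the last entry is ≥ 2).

2295 = 11*206 + 29
206 = 7*29 + 3
29 = 9*3 + 2
3 = 1*2 + 1
2 = 2*1 + 0  (stop)
So 2295/206 = [11; 7, 9, 1, 2].

[11; 7, 9, 1, 2]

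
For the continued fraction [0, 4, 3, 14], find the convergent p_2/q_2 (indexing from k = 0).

Using pₖ = aₖpₖ₋₁ + pₖ₋₂, qₖ = aₖqₖ₋₁ + qₖ₋₂ (with p₋₁=1, p₋₂=0, q₋₁=0, q₋₂=1):
  k=0: a=0, p=0, q=1
  k=1: a=4, p=1, q=4
  k=2: a=3, p=3, q=13

3/13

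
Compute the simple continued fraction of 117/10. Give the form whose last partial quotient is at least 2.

[11; 1, 2, 3]

117 = 11·10 + 7
10 = 1·7 + 3
7 = 2·3 + 1
3 = 3·1 + 0  (stop)
So 117/10 = [11; 1, 2, 3].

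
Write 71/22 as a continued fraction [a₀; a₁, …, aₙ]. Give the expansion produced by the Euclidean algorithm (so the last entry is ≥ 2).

71 = 3·22 + 5
22 = 4·5 + 2
5 = 2·2 + 1
2 = 2·1 + 0  (stop)
So 71/22 = [3; 4, 2, 2].

[3; 4, 2, 2]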